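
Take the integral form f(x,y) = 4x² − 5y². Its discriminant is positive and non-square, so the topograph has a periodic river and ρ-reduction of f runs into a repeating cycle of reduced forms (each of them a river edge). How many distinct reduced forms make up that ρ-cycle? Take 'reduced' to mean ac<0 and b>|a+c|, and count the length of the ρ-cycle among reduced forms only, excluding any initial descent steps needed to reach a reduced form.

D = 80, ⌊√D⌋ = 8
descent: ρ → (-5,0,4)
descent: ρ → (4,8,-1)  [lands on river]
river: ρ → (-1,8,4)
ρ-cycle length = 2 (tail of 2 descent steps not counted)

2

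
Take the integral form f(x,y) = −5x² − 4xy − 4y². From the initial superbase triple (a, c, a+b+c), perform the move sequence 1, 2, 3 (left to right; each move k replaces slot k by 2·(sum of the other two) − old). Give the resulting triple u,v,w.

start (-5,-4,-13) = (f(1,0),f(0,1),f(1,1))
replace slot 1: 2·((-4)+(-13)) − (-5) = -29 → (-29,-4,-13)
replace slot 2: 2·((-29)+(-13)) − (-4) = -80 → (-29,-80,-13)
replace slot 3: 2·((-29)+(-80)) − (-13) = -205 → (-29,-80,-205)

-29,-80,-205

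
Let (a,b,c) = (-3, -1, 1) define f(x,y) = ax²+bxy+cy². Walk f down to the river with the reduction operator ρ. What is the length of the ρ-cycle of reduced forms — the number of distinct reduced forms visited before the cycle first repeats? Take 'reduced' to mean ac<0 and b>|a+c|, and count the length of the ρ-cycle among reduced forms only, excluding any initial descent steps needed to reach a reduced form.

D = 13, ⌊√D⌋ = 3
descent: ρ → (1,3,-1)  [lands on river]
river: ρ → (-1,3,1)
ρ-cycle length = 2 (tail of 1 descent step not counted)

2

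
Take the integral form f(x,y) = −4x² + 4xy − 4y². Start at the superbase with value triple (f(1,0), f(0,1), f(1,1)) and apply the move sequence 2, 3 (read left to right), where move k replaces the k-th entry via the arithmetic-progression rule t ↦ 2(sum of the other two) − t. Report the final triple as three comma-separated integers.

start (-4,-4,-4) = (f(1,0),f(0,1),f(1,1))
replace slot 2: 2·((-4)+(-4)) − (-4) = -12 → (-4,-12,-4)
replace slot 3: 2·((-4)+(-12)) − (-4) = -28 → (-4,-12,-28)

-4,-12,-28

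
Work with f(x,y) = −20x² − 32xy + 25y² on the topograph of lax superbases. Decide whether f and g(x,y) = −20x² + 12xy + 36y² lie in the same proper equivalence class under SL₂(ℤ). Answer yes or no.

D₁ = 3024, D₂ = 3024
river cycle of f (length 6): (25, 32, -20), (-20, 48, 9), (9, 42, -35), (-35, 28, 16), (16, 36, -27), (-27, 18, 25)
river cycle of g (length 4): (-20, 52, 4), (4, 52, -20), (-20, 28, 28), (28, 28, -20)
cycles differ ⇒ inequivalent

no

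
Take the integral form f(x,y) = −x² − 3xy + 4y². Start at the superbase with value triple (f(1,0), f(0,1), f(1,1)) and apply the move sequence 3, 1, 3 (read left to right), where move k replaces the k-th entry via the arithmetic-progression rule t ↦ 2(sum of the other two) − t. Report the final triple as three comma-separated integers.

start (-1,4,0) = (f(1,0),f(0,1),f(1,1))
replace slot 3: 2·((-1)+4) − 0 = 6 → (-1,4,6)
replace slot 1: 2·(4+6) − (-1) = 21 → (21,4,6)
replace slot 3: 2·(21+4) − 6 = 44 → (21,4,44)

21,4,44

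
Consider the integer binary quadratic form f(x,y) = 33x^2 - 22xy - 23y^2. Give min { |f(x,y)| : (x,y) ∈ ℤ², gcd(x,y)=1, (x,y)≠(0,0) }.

descent: ρ → (-23,22,33)  [lands on river]
river: ρ → (33,44,-12)
river: ρ → (-12,52,17)
river: ρ → (17,50,-15)
river: ρ → (-15,40,32)
river: ρ → (32,24,-23)
closes: descent 1, river 6
min |a| on river = 12

12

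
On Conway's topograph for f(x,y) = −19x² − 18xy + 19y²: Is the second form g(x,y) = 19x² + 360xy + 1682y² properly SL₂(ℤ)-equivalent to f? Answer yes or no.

D₁ = 1768, D₂ = 1768
river cycle of f (length 14): (19, 18, -19), (-19, 20, 18), (18, 16, -21), (-21, 26, 13), (13, 26, -21), (-21, 16, 18), (18, 20, -19), (-19, 18, 19), (19, 20, -18), (-18, 16, 21), … (4 more)
river cycle of g (length 14): (19, 18, -19), (-19, 20, 18), (18, 16, -21), (-21, 26, 13), (13, 26, -21), (-21, 16, 18), (18, 20, -19), (-19, 18, 19), (19, 20, -18), (-18, 16, 21), … (4 more)
cycles coincide ⇒ equivalent

yes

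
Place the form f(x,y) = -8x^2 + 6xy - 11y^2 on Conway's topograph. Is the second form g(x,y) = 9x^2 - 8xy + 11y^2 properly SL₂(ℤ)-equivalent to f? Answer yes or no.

D₁ = -316, D₂ = -332
discriminants differ ⇒ not SL₂(ℤ)-equivalent

no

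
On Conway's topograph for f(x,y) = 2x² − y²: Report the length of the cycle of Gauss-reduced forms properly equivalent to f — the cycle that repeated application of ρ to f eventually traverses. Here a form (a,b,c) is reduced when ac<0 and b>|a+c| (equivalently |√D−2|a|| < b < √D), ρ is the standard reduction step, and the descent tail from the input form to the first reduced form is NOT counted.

D = 8, ⌊√D⌋ = 2
descent: ρ → (-1,2,1)  [lands on river]
river: ρ → (1,2,-1)
ρ-cycle length = 2 (tail of 1 descent step not counted)

2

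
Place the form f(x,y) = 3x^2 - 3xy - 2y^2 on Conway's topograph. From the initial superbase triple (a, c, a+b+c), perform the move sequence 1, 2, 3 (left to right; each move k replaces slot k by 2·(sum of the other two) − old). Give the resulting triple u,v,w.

start (3,-2,-2) = (f(1,0),f(0,1),f(1,1))
replace slot 1: 2·((-2)+(-2)) − 3 = -11 → (-11,-2,-2)
replace slot 2: 2·((-11)+(-2)) − (-2) = -24 → (-11,-24,-2)
replace slot 3: 2·((-11)+(-24)) − (-2) = -68 → (-11,-24,-68)

-11,-24,-68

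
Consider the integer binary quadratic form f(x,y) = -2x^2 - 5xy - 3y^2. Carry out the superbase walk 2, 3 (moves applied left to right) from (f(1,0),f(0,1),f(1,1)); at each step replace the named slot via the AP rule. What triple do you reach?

start (-2,-3,-10) = (f(1,0),f(0,1),f(1,1))
replace slot 2: 2·((-2)+(-10)) − (-3) = -21 → (-2,-21,-10)
replace slot 3: 2·((-2)+(-21)) − (-10) = -36 → (-2,-21,-36)

-2,-21,-36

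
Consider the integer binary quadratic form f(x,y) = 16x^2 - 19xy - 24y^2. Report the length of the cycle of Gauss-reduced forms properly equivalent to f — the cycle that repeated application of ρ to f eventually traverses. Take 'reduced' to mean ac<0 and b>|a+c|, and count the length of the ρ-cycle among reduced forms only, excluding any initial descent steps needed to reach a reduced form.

D = 1897, ⌊√D⌋ = 43
descent: ρ → (-24,19,16)  [lands on river]
river: ρ → (16,13,-27)
river: ρ → (-27,41,2)
river: ρ → (2,43,-6)
river: ρ → (-6,41,9)
river: ρ → (9,31,-26)
river: ρ → (-26,21,14)
river: ρ → (14,35,-12)
river: ρ → (-12,37,11)
river: ρ → (11,29,-24)
ρ-cycle length = 10 (tail of 1 descent step not counted)

10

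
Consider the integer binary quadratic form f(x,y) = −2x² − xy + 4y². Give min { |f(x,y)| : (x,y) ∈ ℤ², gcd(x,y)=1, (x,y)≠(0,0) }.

descent: ρ → (4,1,-2)
descent: ρ → (-2,3,3)  [lands on river]
river: ρ → (3,3,-2)
river: ρ → (-2,5,1)
river: ρ → (1,5,-2)
closes: descent 2, river 4
min |a| on river = 1

1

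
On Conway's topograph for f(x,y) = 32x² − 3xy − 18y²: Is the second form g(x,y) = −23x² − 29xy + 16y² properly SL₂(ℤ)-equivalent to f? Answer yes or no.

D₁ = 2313, D₂ = 2313
river cycle of f (length 14): (-18, 39, 11), (11, 27, -36), (-36, 45, 2), (2, 47, -13), (-13, 31, 26), (26, 21, -18), (-18, 15, 29), (29, 43, -4), (-4, 45, 18), (18, 27, -22), … (4 more)
river cycle of g (length 14): (16, 29, -23), (-23, 17, 22), (22, 27, -18), (-18, 45, 4), (4, 43, -29), (-29, 15, 18), (18, 21, -26), (-26, 31, 13), (13, 47, -2), (-2, 45, 36), … (4 more)
cycles differ ⇒ inequivalent

no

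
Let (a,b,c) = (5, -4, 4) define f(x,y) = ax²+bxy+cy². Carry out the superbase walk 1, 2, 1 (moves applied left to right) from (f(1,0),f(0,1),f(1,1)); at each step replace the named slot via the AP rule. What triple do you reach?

start (5,4,5) = (f(1,0),f(0,1),f(1,1))
replace slot 1: 2·(4+5) − 5 = 13 → (13,4,5)
replace slot 2: 2·(13+5) − 4 = 32 → (13,32,5)
replace slot 1: 2·(32+5) − 13 = 61 → (61,32,5)

61,32,5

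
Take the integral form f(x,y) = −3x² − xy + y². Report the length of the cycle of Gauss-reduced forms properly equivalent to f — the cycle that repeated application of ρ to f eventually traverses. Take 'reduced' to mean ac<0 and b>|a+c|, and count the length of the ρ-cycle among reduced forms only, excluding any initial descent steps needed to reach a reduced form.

D = 13, ⌊√D⌋ = 3
descent: ρ → (1,3,-1)  [lands on river]
river: ρ → (-1,3,1)
ρ-cycle length = 2 (tail of 1 descent step not counted)

2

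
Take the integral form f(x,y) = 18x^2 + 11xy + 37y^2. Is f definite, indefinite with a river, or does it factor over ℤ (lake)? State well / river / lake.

D = b²−4ac = 11² − 4·18·37 = -2543
D < 0 ⇒ definite ⇒ every region one sign ⇒ single well

well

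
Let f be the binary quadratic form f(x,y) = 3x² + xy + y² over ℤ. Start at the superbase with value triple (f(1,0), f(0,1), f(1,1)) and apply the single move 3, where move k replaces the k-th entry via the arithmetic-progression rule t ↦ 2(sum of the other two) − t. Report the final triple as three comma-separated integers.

start (3,1,5) = (f(1,0),f(0,1),f(1,1))
replace slot 3: 2·(3+1) − 5 = 3 → (3,1,3)

3,1,3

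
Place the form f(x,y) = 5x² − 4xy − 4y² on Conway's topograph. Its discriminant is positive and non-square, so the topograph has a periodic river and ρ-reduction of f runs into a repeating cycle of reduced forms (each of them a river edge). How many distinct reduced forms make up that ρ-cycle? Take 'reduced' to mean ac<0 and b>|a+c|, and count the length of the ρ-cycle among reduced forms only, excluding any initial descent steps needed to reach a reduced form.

D = 96, ⌊√D⌋ = 9
descent: ρ → (-4,4,5)  [lands on river]
river: ρ → (5,6,-3)
river: ρ → (-3,6,5)
river: ρ → (5,4,-4)
ρ-cycle length = 4 (tail of 1 descent step not counted)

4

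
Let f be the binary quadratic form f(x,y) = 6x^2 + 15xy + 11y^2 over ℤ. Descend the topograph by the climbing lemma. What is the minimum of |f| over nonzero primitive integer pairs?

translate: b→3 (≡15 mod 12), so (6,15,11)→(6,3,2)
flip: (6,3,2)→(2,-3,6)
translate: b→1 (≡-3 mod 4), so (2,-3,6)→(2,1,5)
reduced (well bottom): (2,1,5) with a≤c, −a<b≤a
well minimum = a = 2

2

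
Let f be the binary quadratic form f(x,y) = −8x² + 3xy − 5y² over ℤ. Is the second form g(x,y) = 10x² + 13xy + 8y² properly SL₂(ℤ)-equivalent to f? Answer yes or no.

D₁ = -151, D₂ = -151
f is negative-definite; reduce −f:
−f: flip: (8,-3,5)→(5,3,8)
−f: reduced (well bottom): (5,3,8) with a≤c, −a<b≤a
flip sign back: reduced form of f is (-5,-3,-8)
g: translate: b→-7 (≡13 mod 20), so (10,13,8)→(10,-7,5)
g: flip: (10,-7,5)→(5,7,10)
g: translate: b→-3 (≡7 mod 10), so (5,7,10)→(5,-3,8)
g: reduced (well bottom): (5,-3,8) with a≤c, −a<b≤a
reduced forms (-5, -3, -8) vs (5, -3, 8) ⇒ inequivalent

no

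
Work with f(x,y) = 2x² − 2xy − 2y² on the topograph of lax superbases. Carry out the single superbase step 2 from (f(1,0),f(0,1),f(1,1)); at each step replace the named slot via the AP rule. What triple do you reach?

start (2,-2,-2) = (f(1,0),f(0,1),f(1,1))
replace slot 2: 2·(2+(-2)) − (-2) = 2 → (2,2,-2)

2,2,-2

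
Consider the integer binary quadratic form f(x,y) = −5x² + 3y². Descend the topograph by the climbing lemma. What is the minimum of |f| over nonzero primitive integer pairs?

descent: ρ → (3,6,-2)  [lands on river]
river: ρ → (-2,6,3)
closes: descent 1, river 2
min |a| on river = 2

2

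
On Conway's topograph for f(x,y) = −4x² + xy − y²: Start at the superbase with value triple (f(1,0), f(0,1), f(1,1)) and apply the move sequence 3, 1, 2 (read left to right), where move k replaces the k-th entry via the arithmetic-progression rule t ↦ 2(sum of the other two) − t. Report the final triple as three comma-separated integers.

start (-4,-1,-4) = (f(1,0),f(0,1),f(1,1))
replace slot 3: 2·((-4)+(-1)) − (-4) = -6 → (-4,-1,-6)
replace slot 1: 2·((-1)+(-6)) − (-4) = -10 → (-10,-1,-6)
replace slot 2: 2·((-10)+(-6)) − (-1) = -31 → (-10,-31,-6)

-10,-31,-6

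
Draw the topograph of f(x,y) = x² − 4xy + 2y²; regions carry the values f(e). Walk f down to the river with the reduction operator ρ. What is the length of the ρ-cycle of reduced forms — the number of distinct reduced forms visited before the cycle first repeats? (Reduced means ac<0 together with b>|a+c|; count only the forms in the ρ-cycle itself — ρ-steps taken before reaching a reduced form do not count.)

D = 8, ⌊√D⌋ = 2
descent: ρ → (2,0,-1)
descent: ρ → (-1,2,1)  [lands on river]
river: ρ → (1,2,-1)
ρ-cycle length = 2 (tail of 2 descent steps not counted)

2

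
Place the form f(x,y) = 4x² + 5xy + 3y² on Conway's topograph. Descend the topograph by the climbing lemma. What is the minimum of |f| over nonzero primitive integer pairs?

translate: b→-3 (≡5 mod 8), so (4,5,3)→(4,-3,2)
flip: (4,-3,2)→(2,3,4)
translate: b→-1 (≡3 mod 4), so (2,3,4)→(2,-1,3)
reduced (well bottom): (2,-1,3) with a≤c, −a<b≤a
well minimum = a = 2

2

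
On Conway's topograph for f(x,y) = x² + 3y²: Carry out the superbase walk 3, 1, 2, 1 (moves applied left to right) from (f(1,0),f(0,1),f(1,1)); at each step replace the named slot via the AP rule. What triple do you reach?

start (1,3,4) = (f(1,0),f(0,1),f(1,1))
replace slot 3: 2·(1+3) − 4 = 4 → (1,3,4)
replace slot 1: 2·(3+4) − 1 = 13 → (13,3,4)
replace slot 2: 2·(13+4) − 3 = 31 → (13,31,4)
replace slot 1: 2·(31+4) − 13 = 57 → (57,31,4)

57,31,4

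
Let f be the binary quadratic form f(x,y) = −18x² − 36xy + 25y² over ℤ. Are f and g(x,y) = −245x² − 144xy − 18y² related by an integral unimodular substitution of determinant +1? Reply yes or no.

D₁ = 3096, D₂ = 3096
river cycle of f (length 10): (25, 36, -18), (-18, 36, 25), (25, 14, -29), (-29, 44, 10), (10, 36, -45), (-45, 54, 1), (1, 54, -45), (-45, 36, 10), (10, 44, -29), (-29, 14, 25)
river cycle of g (length 10): (-18, 36, 25), (25, 14, -29), (-29, 44, 10), (10, 36, -45), (-45, 54, 1), (1, 54, -45), (-45, 36, 10), (10, 44, -29), (-29, 14, 25), (25, 36, -18)
cycles coincide ⇒ equivalent

yes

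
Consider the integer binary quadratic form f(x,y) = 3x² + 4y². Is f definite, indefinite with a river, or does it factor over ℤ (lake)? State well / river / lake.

D = b²−4ac = 0² − 4·3·4 = -48
D < 0 ⇒ definite ⇒ every region one sign ⇒ single well

well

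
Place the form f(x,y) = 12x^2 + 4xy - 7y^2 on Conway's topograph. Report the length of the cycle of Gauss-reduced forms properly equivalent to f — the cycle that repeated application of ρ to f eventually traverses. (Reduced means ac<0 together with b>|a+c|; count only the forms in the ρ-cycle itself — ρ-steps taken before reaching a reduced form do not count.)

D = 352, ⌊√D⌋ = 18
descent: ρ → (-7,10,9)  [lands on river]
river: ρ → (9,8,-8)
river: ρ → (-8,8,9)
river: ρ → (9,10,-7)
river: ρ → (-7,18,1)
river: ρ → (1,18,-7)
ρ-cycle length = 6 (tail of 1 descent step not counted)

6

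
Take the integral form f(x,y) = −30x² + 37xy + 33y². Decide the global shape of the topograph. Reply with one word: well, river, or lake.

D = b²−4ac = 37² − 4·(-30)·33 = 5329
D = 73² is a perfect square ⇒ form factors over ℤ ⇒ lakes

lake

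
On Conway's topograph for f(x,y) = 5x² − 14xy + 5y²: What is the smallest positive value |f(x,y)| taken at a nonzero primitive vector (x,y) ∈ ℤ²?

descent: ρ → (5,4,-4)  [lands on river]
river: ρ → (-4,4,5)
river: ρ → (5,6,-3)
river: ρ → (-3,6,5)
closes: descent 1, river 4
min |a| on river = 3

3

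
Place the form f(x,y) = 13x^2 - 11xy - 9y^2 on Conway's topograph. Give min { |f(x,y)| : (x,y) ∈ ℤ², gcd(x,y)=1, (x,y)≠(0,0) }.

descent: ρ → (-9,11,13)  [lands on river]
river: ρ → (13,15,-7)
river: ρ → (-7,13,15)
river: ρ → (15,17,-5)
river: ρ → (-5,23,3)
river: ρ → (3,19,-19)
river: ρ → (-19,19,3)
river: ρ → (3,23,-5)
river: ρ → (-5,17,15)
river: ρ → (15,13,-7)
river: ρ → (-7,15,13)
river: ρ → (13,11,-9)
river: ρ → (-9,7,15)
river: ρ → (15,23,-1)
river: ρ → (-1,23,15)
river: ρ → (15,7,-9)
closes: descent 1, river 16
min |a| on river = 1

1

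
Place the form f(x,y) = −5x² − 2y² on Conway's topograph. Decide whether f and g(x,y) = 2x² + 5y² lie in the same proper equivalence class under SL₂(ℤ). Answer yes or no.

D₁ = -40, D₂ = -40
f is negative-definite; reduce −f:
−f: flip: (5,0,2)→(2,0,5)
−f: reduced (well bottom): (2,0,5) with a≤c, −a<b≤a
flip sign back: reduced form of f is (-2,0,-5)
g: reduced (well bottom): (2,0,5) with a≤c, −a<b≤a
reduced forms (-2, 0, -5) vs (2, 0, 5) ⇒ inequivalent

no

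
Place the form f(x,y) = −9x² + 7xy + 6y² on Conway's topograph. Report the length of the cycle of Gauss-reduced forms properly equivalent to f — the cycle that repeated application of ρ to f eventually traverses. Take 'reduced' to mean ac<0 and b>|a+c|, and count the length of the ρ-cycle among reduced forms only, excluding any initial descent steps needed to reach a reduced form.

D = 265, ⌊√D⌋ = 16
river: ρ → (6,5,-10)
river: ρ → (-10,15,1)
river: ρ → (1,15,-10)
river: ρ → (-10,5,6)
river: ρ → (6,7,-9)
river: ρ → (-9,11,4)
river: ρ → (4,13,-6)
river: ρ → (-6,11,6)
river: ρ → (6,13,-4)
river: ρ → (-4,11,9)
river: ρ → (9,7,-6)
river: ρ → (-6,5,10)
river: ρ → (10,15,-1)
river: ρ → (-1,15,10)
river: ρ → (10,5,-6)
river: ρ → (-6,7,9)
river: ρ → (9,11,-4)
river: ρ → (-4,13,6)
river: ρ → (6,11,-6)
river: ρ → (-6,13,4)
river: ρ → (4,11,-9)
river: ρ → (-9,7,6)
ρ-cycle length = 22 (tail of 0 descent steps not counted)

22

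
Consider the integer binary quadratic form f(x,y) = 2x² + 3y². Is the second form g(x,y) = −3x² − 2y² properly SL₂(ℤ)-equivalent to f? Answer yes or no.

D₁ = -24, D₂ = -24
f: reduced (well bottom): (2,0,3) with a≤c, −a<b≤a
g is negative-definite; reduce −g:
−g: flip: (3,0,2)→(2,0,3)
−g: reduced (well bottom): (2,0,3) with a≤c, −a<b≤a
flip sign back: reduced form of g is (-2,0,-3)
reduced forms (2, 0, 3) vs (-2, 0, -3) ⇒ inequivalent

no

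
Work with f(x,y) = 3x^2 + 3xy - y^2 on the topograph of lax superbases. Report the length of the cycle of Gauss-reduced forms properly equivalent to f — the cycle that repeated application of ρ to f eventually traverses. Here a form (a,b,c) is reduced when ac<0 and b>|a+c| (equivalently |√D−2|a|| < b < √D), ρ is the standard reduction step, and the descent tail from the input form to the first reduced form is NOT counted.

D = 21, ⌊√D⌋ = 4
river: ρ → (-1,3,3)
river: ρ → (3,3,-1)
ρ-cycle length = 2 (tail of 0 descent steps not counted)

2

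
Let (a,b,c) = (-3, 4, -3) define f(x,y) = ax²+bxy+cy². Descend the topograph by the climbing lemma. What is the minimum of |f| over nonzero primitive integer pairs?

translate: b→2 (≡-4 mod 6), so (3,-4,3)→(3,2,2)
flip: (3,2,2)→(2,-2,3)
translate: b→2 (≡-2 mod 4), so (2,-2,3)→(2,2,3)
reduced (well bottom): (2,2,3) with a≤c, −a<b≤a
well minimum |f| = |-2| = 2 (negative-definite)

2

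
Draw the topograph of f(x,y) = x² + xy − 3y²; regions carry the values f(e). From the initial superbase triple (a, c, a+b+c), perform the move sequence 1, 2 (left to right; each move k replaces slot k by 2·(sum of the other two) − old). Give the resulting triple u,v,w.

start (1,-3,-1) = (f(1,0),f(0,1),f(1,1))
replace slot 1: 2·((-3)+(-1)) − 1 = -9 → (-9,-3,-1)
replace slot 2: 2·((-9)+(-1)) − (-3) = -17 → (-9,-17,-1)

-9,-17,-1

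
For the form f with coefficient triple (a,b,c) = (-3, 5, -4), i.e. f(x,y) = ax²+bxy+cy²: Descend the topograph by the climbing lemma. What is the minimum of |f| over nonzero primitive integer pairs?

translate: b→1 (≡-5 mod 6), so (3,-5,4)→(3,1,2)
flip: (3,1,2)→(2,-1,3)
reduced (well bottom): (2,-1,3) with a≤c, −a<b≤a
well minimum |f| = |-2| = 2 (negative-definite)

2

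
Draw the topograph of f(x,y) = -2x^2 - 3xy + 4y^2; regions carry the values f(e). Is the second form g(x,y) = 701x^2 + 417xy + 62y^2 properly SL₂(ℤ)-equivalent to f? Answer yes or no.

D₁ = 41, D₂ = 41
river cycle of f (length 10): (4, 3, -2), (-2, 5, 2), (2, 3, -4), (-4, 5, 1), (1, 5, -4), (-4, 3, 2), (2, 5, -2), (-2, 3, 4), (4, 5, -1), (-1, 5, 4)
river cycle of g (length 10): (-1, 5, 4), (4, 3, -2), (-2, 5, 2), (2, 3, -4), (-4, 5, 1), (1, 5, -4), (-4, 3, 2), (2, 5, -2), (-2, 3, 4), (4, 5, -1)
cycles coincide ⇒ equivalent

yes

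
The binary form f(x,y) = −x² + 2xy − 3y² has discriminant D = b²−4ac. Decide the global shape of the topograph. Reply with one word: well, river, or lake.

D = b²−4ac = 2² − 4·(-1)·(-3) = -8
D < 0 ⇒ definite ⇒ every region one sign ⇒ single well

well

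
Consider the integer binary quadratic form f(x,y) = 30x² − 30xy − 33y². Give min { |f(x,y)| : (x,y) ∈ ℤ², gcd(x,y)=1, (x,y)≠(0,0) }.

descent: ρ → (-33,30,30)  [lands on river]
river: ρ → (30,30,-33)
river: ρ → (-33,36,27)
river: ρ → (27,18,-42)
river: ρ → (-42,66,3)
river: ρ → (3,66,-42)
river: ρ → (-42,18,27)
river: ρ → (27,36,-33)
closes: descent 1, river 8
min |a| on river = 3

3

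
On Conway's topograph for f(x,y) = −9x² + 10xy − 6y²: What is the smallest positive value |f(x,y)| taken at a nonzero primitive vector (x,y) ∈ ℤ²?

translate: b→8 (≡-10 mod 18), so (9,-10,6)→(9,8,5)
flip: (9,8,5)→(5,-8,9)
translate: b→2 (≡-8 mod 10), so (5,-8,9)→(5,2,6)
reduced (well bottom): (5,2,6) with a≤c, −a<b≤a
well minimum |f| = |-5| = 5 (negative-definite)

5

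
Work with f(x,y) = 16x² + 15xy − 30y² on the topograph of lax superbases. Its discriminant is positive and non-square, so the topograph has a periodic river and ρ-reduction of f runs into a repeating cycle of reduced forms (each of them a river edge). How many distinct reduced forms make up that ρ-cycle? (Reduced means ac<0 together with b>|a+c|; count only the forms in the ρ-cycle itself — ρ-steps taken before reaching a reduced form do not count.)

D = 2145, ⌊√D⌋ = 46
river: ρ → (-30,45,1)
river: ρ → (1,45,-30)
river: ρ → (-30,15,16)
river: ρ → (16,17,-29)
river: ρ → (-29,41,4)
river: ρ → (4,39,-39)
river: ρ → (-39,39,4)
river: ρ → (4,41,-29)
river: ρ → (-29,17,16)
river: ρ → (16,15,-30)
ρ-cycle length = 10 (tail of 0 descent steps not counted)

10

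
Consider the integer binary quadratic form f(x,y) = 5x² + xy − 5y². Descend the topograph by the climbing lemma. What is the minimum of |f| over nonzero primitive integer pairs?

river: ρ → (-5,9,1)
river: ρ → (1,9,-5)
river: ρ → (-5,1,5)
river: ρ → (5,9,-1)
river: ρ → (-1,9,5)
river: ρ → (5,1,-5)
closes: descent 0, river 6
min |a| on river = 1

1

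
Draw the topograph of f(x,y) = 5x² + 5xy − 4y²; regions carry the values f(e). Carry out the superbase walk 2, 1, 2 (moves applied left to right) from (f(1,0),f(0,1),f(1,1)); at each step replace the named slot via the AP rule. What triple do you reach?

start (5,-4,6) = (f(1,0),f(0,1),f(1,1))
replace slot 2: 2·(5+6) − (-4) = 26 → (5,26,6)
replace slot 1: 2·(26+6) − 5 = 59 → (59,26,6)
replace slot 2: 2·(59+6) − 26 = 104 → (59,104,6)

59,104,6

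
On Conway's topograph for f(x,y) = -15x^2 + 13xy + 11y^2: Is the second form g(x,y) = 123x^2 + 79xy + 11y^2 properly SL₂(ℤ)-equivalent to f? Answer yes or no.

D₁ = 829, D₂ = 829
river cycle of f (length 38): (11, 9, -17), (-17, 25, 3), (3, 23, -25), (-25, 27, 1), (1, 27, -25), (-25, 23, 3), (3, 25, -17), (-17, 9, 11), (11, 13, -15), (-15, 17, 9), … (28 more)
river cycle of g (length 38): (11, 9, -17), (-17, 25, 3), (3, 23, -25), (-25, 27, 1), (1, 27, -25), (-25, 23, 3), (3, 25, -17), (-17, 9, 11), (11, 13, -15), (-15, 17, 9), … (28 more)
cycles coincide ⇒ equivalent

yes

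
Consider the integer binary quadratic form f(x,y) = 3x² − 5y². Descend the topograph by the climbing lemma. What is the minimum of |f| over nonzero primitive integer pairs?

descent: ρ → (-5,0,3)
descent: ρ → (3,6,-2)  [lands on river]
river: ρ → (-2,6,3)
closes: descent 2, river 2
min |a| on river = 2

2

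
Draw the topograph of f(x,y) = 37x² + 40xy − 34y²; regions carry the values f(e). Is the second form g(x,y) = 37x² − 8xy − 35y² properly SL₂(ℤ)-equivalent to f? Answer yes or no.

D₁ = 6632, D₂ = 5244
discriminants differ ⇒ not SL₂(ℤ)-equivalent

no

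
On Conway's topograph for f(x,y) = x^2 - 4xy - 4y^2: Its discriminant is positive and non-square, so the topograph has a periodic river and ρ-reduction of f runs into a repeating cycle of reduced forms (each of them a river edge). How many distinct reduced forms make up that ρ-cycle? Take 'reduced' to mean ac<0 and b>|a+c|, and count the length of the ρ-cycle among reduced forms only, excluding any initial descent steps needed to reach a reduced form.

D = 32, ⌊√D⌋ = 5
descent: ρ → (-4,4,1)  [lands on river]
river: ρ → (1,4,-4)
ρ-cycle length = 2 (tail of 1 descent step not counted)

2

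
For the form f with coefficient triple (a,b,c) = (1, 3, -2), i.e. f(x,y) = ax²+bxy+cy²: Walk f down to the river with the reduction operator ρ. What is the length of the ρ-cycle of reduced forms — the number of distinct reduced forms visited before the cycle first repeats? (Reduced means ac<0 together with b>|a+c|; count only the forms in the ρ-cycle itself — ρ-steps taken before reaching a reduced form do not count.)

D = 17, ⌊√D⌋ = 4
river: ρ → (-2,1,2)
river: ρ → (2,3,-1)
river: ρ → (-1,3,2)
river: ρ → (2,1,-2)
river: ρ → (-2,3,1)
river: ρ → (1,3,-2)
ρ-cycle length = 6 (tail of 0 descent steps not counted)

6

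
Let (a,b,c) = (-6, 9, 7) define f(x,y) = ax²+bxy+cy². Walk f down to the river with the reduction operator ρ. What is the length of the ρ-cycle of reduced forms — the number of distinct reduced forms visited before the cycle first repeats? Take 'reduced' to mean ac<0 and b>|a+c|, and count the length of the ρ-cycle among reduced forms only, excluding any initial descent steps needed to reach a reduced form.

D = 249, ⌊√D⌋ = 15
river: ρ → (7,5,-8)
river: ρ → (-8,11,4)
river: ρ → (4,13,-5)
river: ρ → (-5,7,10)
river: ρ → (10,13,-2)
river: ρ → (-2,15,3)
river: ρ → (3,15,-2)
river: ρ → (-2,13,10)
river: ρ → (10,7,-5)
river: ρ → (-5,13,4)
river: ρ → (4,11,-8)
river: ρ → (-8,5,7)
river: ρ → (7,9,-6)
river: ρ → (-6,15,1)
river: ρ → (1,15,-6)
river: ρ → (-6,9,7)
ρ-cycle length = 16 (tail of 0 descent steps not counted)

16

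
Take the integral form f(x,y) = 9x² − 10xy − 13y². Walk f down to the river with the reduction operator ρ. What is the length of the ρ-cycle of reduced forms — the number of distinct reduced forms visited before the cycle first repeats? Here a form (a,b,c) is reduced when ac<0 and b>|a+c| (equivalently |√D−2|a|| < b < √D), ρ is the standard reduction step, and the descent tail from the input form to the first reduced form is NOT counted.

D = 568, ⌊√D⌋ = 23
descent: ρ → (-13,10,9)  [lands on river]
river: ρ → (9,8,-14)
river: ρ → (-14,20,3)
river: ρ → (3,22,-7)
river: ρ → (-7,20,6)
river: ρ → (6,16,-13)
ρ-cycle length = 6 (tail of 1 descent step not counted)

6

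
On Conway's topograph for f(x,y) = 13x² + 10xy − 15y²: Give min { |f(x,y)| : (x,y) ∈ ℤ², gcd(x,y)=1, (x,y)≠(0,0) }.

river: ρ → (-15,20,8)
river: ρ → (8,28,-3)
river: ρ → (-3,26,17)
river: ρ → (17,8,-12)
river: ρ → (-12,16,13)
river: ρ → (13,10,-15)
closes: descent 0, river 6
min |a| on river = 3

3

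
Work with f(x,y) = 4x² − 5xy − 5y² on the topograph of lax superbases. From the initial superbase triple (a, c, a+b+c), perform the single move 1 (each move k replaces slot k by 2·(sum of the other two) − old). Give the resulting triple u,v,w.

start (4,-5,-6) = (f(1,0),f(0,1),f(1,1))
replace slot 1: 2·((-5)+(-6)) − 4 = -26 → (-26,-5,-6)

-26,-5,-6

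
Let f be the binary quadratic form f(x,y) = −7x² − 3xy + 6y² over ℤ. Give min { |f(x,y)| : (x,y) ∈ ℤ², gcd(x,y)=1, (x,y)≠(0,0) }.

descent: ρ → (6,3,-7)  [lands on river]
river: ρ → (-7,11,2)
river: ρ → (2,13,-1)
river: ρ → (-1,13,2)
river: ρ → (2,11,-7)
river: ρ → (-7,3,6)
river: ρ → (6,9,-4)
river: ρ → (-4,7,8)
river: ρ → (8,9,-3)
river: ρ → (-3,9,8)
river: ρ → (8,7,-4)
river: ρ → (-4,9,6)
closes: descent 1, river 12
min |a| on river = 1

1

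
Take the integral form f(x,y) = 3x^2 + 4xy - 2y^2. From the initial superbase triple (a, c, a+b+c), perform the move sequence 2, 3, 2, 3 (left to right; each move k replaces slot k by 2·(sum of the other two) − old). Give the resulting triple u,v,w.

start (3,-2,5) = (f(1,0),f(0,1),f(1,1))
replace slot 2: 2·(3+5) − (-2) = 18 → (3,18,5)
replace slot 3: 2·(3+18) − 5 = 37 → (3,18,37)
replace slot 2: 2·(3+37) − 18 = 62 → (3,62,37)
replace slot 3: 2·(3+62) − 37 = 93 → (3,62,93)

3,62,93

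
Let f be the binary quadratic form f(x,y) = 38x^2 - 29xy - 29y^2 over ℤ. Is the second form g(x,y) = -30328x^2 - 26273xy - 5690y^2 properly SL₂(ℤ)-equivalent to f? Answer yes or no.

D₁ = 5249, D₂ = 5249
river cycle of f (length 8): (-29, 29, 38), (38, 47, -20), (-20, 33, 52), (52, 71, -1), (-1, 71, 52), (52, 33, -20), (-20, 47, 38), (38, 29, -29)
river cycle of g (length 8): (-29, 29, 38), (38, 47, -20), (-20, 33, 52), (52, 71, -1), (-1, 71, 52), (52, 33, -20), (-20, 47, 38), (38, 29, -29)
cycles coincide ⇒ equivalent

yes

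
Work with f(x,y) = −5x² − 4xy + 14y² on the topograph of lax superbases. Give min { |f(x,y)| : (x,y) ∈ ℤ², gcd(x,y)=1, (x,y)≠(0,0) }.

descent: ρ → (14,4,-5)
descent: ρ → (-5,16,2)  [lands on river]
river: ρ → (2,16,-5)
river: ρ → (-5,14,5)
river: ρ → (5,16,-2)
river: ρ → (-2,16,5)
river: ρ → (5,14,-5)
closes: descent 2, river 6
min |a| on river = 2

2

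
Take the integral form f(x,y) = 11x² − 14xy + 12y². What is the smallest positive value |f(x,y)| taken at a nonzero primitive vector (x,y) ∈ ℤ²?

translate: b→8 (≡-14 mod 22), so (11,-14,12)→(11,8,9)
flip: (11,8,9)→(9,-8,11)
reduced (well bottom): (9,-8,11) with a≤c, −a<b≤a
well minimum = a = 9

9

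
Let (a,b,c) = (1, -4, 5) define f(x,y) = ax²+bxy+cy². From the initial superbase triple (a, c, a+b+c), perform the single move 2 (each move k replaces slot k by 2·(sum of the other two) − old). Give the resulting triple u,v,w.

start (1,5,2) = (f(1,0),f(0,1),f(1,1))
replace slot 2: 2·(1+2) − 5 = 1 → (1,1,2)

1,1,2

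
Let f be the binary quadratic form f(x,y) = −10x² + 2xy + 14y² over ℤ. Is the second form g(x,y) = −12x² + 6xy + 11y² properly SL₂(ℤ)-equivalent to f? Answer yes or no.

D₁ = 564, D₂ = 564
river cycle of f (length 4): (-10, 22, 2), (2, 22, -10), (-10, 18, 6), (6, 18, -10)
river cycle of g (length 6): (11, 16, -7), (-7, 12, 15), (15, 18, -4), (-4, 22, 5), (5, 18, -12), (-12, 6, 11)
cycles differ ⇒ inequivalent

no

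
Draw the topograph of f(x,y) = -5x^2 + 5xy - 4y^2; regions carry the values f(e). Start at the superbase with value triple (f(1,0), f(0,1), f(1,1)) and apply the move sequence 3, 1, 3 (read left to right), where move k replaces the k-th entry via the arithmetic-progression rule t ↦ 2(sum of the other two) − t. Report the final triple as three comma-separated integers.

start (-5,-4,-4) = (f(1,0),f(0,1),f(1,1))
replace slot 3: 2·((-5)+(-4)) − (-4) = -14 → (-5,-4,-14)
replace slot 1: 2·((-4)+(-14)) − (-5) = -31 → (-31,-4,-14)
replace slot 3: 2·((-31)+(-4)) − (-14) = -56 → (-31,-4,-56)

-31,-4,-56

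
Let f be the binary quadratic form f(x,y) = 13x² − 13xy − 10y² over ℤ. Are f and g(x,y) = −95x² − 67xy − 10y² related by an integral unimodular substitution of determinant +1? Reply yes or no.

D₁ = 689, D₂ = 689
river cycle of f (length 6): (-10, 13, 13), (13, 13, -10), (-10, 7, 16), (16, 25, -1), (-1, 25, 16), (16, 7, -10)
river cycle of g (length 6): (-10, 7, 16), (16, 25, -1), (-1, 25, 16), (16, 7, -10), (-10, 13, 13), (13, 13, -10)
cycles coincide ⇒ equivalent

yes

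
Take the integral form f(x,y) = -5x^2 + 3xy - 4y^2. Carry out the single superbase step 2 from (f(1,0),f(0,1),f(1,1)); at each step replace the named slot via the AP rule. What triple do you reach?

start (-5,-4,-6) = (f(1,0),f(0,1),f(1,1))
replace slot 2: 2·((-5)+(-6)) − (-4) = -18 → (-5,-18,-6)

-5,-18,-6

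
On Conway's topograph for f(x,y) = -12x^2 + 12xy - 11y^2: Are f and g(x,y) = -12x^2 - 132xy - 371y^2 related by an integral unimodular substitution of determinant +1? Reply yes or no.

D₁ = -384, D₂ = -384
f is negative-definite; reduce −f:
−f: translate: b→12 (≡-12 mod 24), so (12,-12,11)→(12,12,11)
−f: flip: (12,12,11)→(11,-12,12)
−f: translate: b→10 (≡-12 mod 22), so (11,-12,12)→(11,10,11)
−f: reduced (well bottom): (11,10,11) with a≤c, −a<b≤a
flip sign back: reduced form of f is (-11,-10,-11)
g is negative-definite; reduce −g:
−g: translate: b→12 (≡132 mod 24), so (12,132,371)→(12,12,11)
−g: flip: (12,12,11)→(11,-12,12)
−g: translate: b→10 (≡-12 mod 22), so (11,-12,12)→(11,10,11)
−g: reduced (well bottom): (11,10,11) with a≤c, −a<b≤a
flip sign back: reduced form of g is (-11,-10,-11)
reduced forms (-11, -10, -11) vs (-11, -10, -11) ⇒ equivalent

yes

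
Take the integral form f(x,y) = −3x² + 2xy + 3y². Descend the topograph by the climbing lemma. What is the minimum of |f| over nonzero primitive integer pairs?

river: ρ → (3,4,-2)
river: ρ → (-2,4,3)
river: ρ → (3,2,-3)
river: ρ → (-3,4,2)
river: ρ → (2,4,-3)
river: ρ → (-3,2,3)
closes: descent 0, river 6
min |a| on river = 2

2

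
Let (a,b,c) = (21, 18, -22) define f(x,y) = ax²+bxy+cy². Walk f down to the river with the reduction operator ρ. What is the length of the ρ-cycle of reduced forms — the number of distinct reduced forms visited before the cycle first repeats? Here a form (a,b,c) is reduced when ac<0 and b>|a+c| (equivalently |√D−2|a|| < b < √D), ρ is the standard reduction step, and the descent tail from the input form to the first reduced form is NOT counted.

D = 2172, ⌊√D⌋ = 46
river: ρ → (-22,26,17)
river: ρ → (17,42,-6)
river: ρ → (-6,42,17)
river: ρ → (17,26,-22)
river: ρ → (-22,18,21)
river: ρ → (21,24,-19)
river: ρ → (-19,14,26)
river: ρ → (26,38,-7)
river: ρ → (-7,46,2)
river: ρ → (2,46,-7)
river: ρ → (-7,38,26)
river: ρ → (26,14,-19)
river: ρ → (-19,24,21)
river: ρ → (21,18,-22)
ρ-cycle length = 14 (tail of 0 descent steps not counted)

14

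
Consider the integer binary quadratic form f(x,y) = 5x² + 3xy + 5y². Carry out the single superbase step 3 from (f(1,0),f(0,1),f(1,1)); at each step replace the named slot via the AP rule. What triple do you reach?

start (5,5,13) = (f(1,0),f(0,1),f(1,1))
replace slot 3: 2·(5+5) − 13 = 7 → (5,5,7)

5,5,7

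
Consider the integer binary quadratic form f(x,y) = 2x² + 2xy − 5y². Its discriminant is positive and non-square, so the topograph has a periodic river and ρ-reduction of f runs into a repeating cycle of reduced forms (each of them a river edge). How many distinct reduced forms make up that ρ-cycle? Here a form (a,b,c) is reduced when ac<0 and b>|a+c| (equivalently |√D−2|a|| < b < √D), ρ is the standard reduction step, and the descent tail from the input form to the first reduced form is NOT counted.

D = 44, ⌊√D⌋ = 6
descent: ρ → (-5,-2,2)
descent: ρ → (2,6,-1)  [lands on river]
river: ρ → (-1,6,2)
ρ-cycle length = 2 (tail of 2 descent steps not counted)

2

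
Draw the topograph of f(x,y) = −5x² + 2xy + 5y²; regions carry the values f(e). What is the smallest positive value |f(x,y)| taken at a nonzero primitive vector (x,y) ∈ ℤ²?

river: ρ → (5,8,-2)
river: ρ → (-2,8,5)
river: ρ → (5,2,-5)
river: ρ → (-5,8,2)
river: ρ → (2,8,-5)
river: ρ → (-5,2,5)
closes: descent 0, river 6
min |a| on river = 2

2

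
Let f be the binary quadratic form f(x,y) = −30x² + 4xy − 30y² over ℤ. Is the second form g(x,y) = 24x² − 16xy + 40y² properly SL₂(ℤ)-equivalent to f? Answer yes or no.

D₁ = -3584, D₂ = -3584
f is negative-definite; reduce −f:
−f: flip: (30,-4,30)→(30,4,30)
−f: reduced (well bottom): (30,4,30) with a≤c, −a<b≤a
flip sign back: reduced form of f is (-30,-4,-30)
g: reduced (well bottom): (24,-16,40) with a≤c, −a<b≤a
reduced forms (-30, -4, -30) vs (24, -16, 40) ⇒ inequivalent

no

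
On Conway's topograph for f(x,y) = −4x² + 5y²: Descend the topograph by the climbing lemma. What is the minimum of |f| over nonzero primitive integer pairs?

descent: ρ → (5,0,-4)
descent: ρ → (-4,8,1)  [lands on river]
river: ρ → (1,8,-4)
closes: descent 2, river 2
min |a| on river = 1

1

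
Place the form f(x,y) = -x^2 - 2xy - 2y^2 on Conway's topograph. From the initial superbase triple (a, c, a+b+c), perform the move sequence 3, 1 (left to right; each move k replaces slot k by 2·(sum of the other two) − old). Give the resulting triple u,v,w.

start (-1,-2,-5) = (f(1,0),f(0,1),f(1,1))
replace slot 3: 2·((-1)+(-2)) − (-5) = -1 → (-1,-2,-1)
replace slot 1: 2·((-2)+(-1)) − (-1) = -5 → (-5,-2,-1)

-5,-2,-1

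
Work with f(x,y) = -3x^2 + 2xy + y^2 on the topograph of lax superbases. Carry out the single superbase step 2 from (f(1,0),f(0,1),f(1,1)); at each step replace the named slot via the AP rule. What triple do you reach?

start (-3,1,0) = (f(1,0),f(0,1),f(1,1))
replace slot 2: 2·((-3)+0) − 1 = -7 → (-3,-7,0)

-3,-7,0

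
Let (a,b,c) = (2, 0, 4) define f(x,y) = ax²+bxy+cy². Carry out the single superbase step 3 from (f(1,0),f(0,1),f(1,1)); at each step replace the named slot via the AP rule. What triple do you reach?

start (2,4,6) = (f(1,0),f(0,1),f(1,1))
replace slot 3: 2·(2+4) − 6 = 6 → (2,4,6)

2,4,6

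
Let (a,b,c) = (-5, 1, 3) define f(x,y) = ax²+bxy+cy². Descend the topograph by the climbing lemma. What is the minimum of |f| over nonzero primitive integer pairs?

descent: ρ → (3,5,-3)  [lands on river]
river: ρ → (-3,7,1)
river: ρ → (1,7,-3)
river: ρ → (-3,5,3)
river: ρ → (3,7,-1)
river: ρ → (-1,7,3)
closes: descent 1, river 6
min |a| on river = 1

1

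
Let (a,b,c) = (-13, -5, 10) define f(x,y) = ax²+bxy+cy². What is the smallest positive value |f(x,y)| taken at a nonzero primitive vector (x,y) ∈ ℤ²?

descent: ρ → (10,5,-13)  [lands on river]
river: ρ → (-13,21,2)
river: ρ → (2,23,-2)
river: ρ → (-2,21,13)
river: ρ → (13,5,-10)
river: ρ → (-10,15,8)
river: ρ → (8,17,-8)
river: ρ → (-8,15,10)
closes: descent 1, river 8
min |a| on river = 2

2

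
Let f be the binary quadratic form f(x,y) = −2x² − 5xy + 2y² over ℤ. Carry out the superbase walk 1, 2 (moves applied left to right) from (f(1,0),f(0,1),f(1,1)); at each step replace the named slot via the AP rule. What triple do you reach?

start (-2,2,-5) = (f(1,0),f(0,1),f(1,1))
replace slot 1: 2·(2+(-5)) − (-2) = -4 → (-4,2,-5)
replace slot 2: 2·((-4)+(-5)) − 2 = -20 → (-4,-20,-5)

-4,-20,-5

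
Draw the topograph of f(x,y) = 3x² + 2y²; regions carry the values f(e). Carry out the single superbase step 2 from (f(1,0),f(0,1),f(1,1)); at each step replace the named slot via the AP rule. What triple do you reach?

start (3,2,5) = (f(1,0),f(0,1),f(1,1))
replace slot 2: 2·(3+5) − 2 = 14 → (3,14,5)

3,14,5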